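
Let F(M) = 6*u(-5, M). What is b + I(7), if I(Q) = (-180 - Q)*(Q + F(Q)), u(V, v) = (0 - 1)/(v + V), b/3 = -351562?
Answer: -1055434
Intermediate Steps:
b = -1054686 (b = 3*(-351562) = -1054686)
u(V, v) = -1/(V + v)
F(M) = -6/(-5 + M) (F(M) = 6*(-1/(-5 + M)) = -6/(-5 + M))
I(Q) = (-180 - Q)*(Q - 6/(-5 + Q))
b + I(7) = -1054686 + (1080 - 1*7**3 - 175*7**2 + 906*7)/(-5 + 7) = -1054686 + (1080 - 1*343 - 175*49 + 6342)/2 = -1054686 + (1080 - 343 - 8575 + 6342)/2 = -1054686 + (1/2)*(-1496) = -1054686 - 748 = -1055434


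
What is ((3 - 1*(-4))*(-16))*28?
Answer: -3136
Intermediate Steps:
((3 - 1*(-4))*(-16))*28 = ((3 + 4)*(-16))*28 = (7*(-16))*28 = -112*28 = -3136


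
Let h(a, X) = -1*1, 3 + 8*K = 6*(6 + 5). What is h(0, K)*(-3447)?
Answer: 3447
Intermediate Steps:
K = 63/8 (K = -3/8 + (6*(6 + 5))/8 = -3/8 + (6*11)/8 = -3/8 + (⅛)*66 = -3/8 + 33/4 = 63/8 ≈ 7.8750)
h(a, X) = -1
h(0, K)*(-3447) = -1*(-3447) = 3447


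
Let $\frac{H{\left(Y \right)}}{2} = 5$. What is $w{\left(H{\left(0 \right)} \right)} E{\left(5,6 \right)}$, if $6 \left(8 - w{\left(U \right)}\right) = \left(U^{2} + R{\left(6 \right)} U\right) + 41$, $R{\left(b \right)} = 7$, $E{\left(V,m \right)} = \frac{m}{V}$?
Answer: $- \frac{163}{5} \approx -32.6$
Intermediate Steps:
$E{\left(V,m \right)} = \frac{m}{V}$
$H{\left(Y \right)} = 10$ ($H{\left(Y \right)} = 2 \cdot 5 = 10$)
$w{\left(U \right)} = \frac{7}{6} - \frac{7 U}{6} - \frac{U^{2}}{6}$ ($w{\left(U \right)} = 8 - \frac{\left(U^{2} + 7 U\right) + 41}{6} = 8 - \frac{41 + U^{2} + 7 U}{6} = 8 - \left(\frac{41}{6} + \frac{U^{2}}{6} + \frac{7 U}{6}\right) = \frac{7}{6} - \frac{7 U}{6} - \frac{U^{2}}{6}$)
$w{\left(H{\left(0 \right)} \right)} E{\left(5,6 \right)} = \left(\frac{7}{6} - \frac{35}{3} - \frac{10^{2}}{6}\right) \frac{6}{5} = \left(\frac{7}{6} - \frac{35}{3} - \frac{50}{3}\right) 6 \cdot \frac{1}{5} = \left(\frac{7}{6} - \frac{35}{3} - \frac{50}{3}\right) \frac{6}{5} = \left(- \frac{163}{6}\right) \frac{6}{5} = - \frac{163}{5}$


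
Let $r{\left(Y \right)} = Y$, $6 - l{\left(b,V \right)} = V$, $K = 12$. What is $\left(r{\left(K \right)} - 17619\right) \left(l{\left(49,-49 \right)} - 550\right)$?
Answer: $8715465$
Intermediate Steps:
$l{\left(b,V \right)} = 6 - V$
$\left(r{\left(K \right)} - 17619\right) \left(l{\left(49,-49 \right)} - 550\right) = \left(12 - 17619\right) \left(\left(6 - -49\right) - 550\right) = - 17607 \left(\left(6 + 49\right) - 550\right) = - 17607 \left(55 - 550\right) = \left(-17607\right) \left(-495\right) = 8715465$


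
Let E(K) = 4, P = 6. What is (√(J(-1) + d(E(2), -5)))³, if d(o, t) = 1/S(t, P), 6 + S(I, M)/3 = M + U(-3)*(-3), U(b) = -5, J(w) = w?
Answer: -88*I*√55/675 ≈ -0.96685*I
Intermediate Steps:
S(I, M) = 27 + 3*M (S(I, M) = -18 + 3*(M - 5*(-3)) = -18 + 3*(M + 15) = -18 + 3*(15 + M) = -18 + (45 + 3*M) = 27 + 3*M)
d(o, t) = 1/45 (d(o, t) = 1/(27 + 3*6) = 1/(27 + 18) = 1/45)
(√(J(-1) + d(E(2), -5)))³ = (√(-1 + 1/45))³ = (√(-44/45))³ = (2*I*√55/15)³ = -88*I*√55/675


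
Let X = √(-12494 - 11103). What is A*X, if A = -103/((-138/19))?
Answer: 1957*I*√23597/138 ≈ 2178.4*I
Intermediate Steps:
A = 1957/138 (A = -103/((-138*1/19)) = -103/(-138/19) = -103*(-19/138) = 1957/138 ≈ 14.181)
X = I*√23597 (X = √(-23597) = I*√23597 ≈ 153.61*I)
A*X = 1957*(I*√23597)/138 = 1957*I*√23597/138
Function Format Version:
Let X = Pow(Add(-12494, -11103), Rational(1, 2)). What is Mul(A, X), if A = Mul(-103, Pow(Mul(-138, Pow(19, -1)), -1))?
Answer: Mul(Rational(1957, 138), I, Pow(23597, Rational(1, 2))) ≈ Mul(2178.4, I)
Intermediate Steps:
A = Rational(1957, 138) (A = Mul(-103, Pow(Mul(-138, Rational(1, 19)), -1)) = Mul(-103, Pow(Rational(-138, 19), -1)) = Mul(-103, Rational(-19, 138)) = Rational(1957, 138) ≈ 14.181)
X = Mul(I, Pow(23597, Rational(1, 2))) (X = Pow(-23597, Rational(1, 2)) = Mul(I, Pow(23597, Rational(1, 2))) ≈ Mul(153.61, I))
Mul(A, X) = Mul(Rational(1957, 138), Mul(I, Pow(23597, Rational(1, 2)))) = Mul(Rational(1957, 138), I, Pow(23597, Rational(1, 2)))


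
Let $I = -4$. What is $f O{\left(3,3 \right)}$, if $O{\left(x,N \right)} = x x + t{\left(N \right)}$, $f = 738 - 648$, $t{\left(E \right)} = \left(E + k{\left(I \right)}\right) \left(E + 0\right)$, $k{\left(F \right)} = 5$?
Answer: $2970$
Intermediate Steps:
$t{\left(E \right)} = E \left(5 + E\right)$ ($t{\left(E \right)} = \left(E + 5\right) \left(E + 0\right) = \left(5 + E\right) E = E \left(5 + E\right)$)
$f = 90$ ($f = 738 - 648 = 90$)
$O{\left(x,N \right)} = x^{2} + N \left(5 + N\right)$ ($O{\left(x,N \right)} = x x + N \left(5 + N\right) = x^{2} + N \left(5 + N\right)$)
$f O{\left(3,3 \right)} = 90 \left(3^{2} + 3 \left(5 + 3\right)\right) = 90 \left(9 + 3 \cdot 8\right) = 90 \left(9 + 24\right) = 90 \cdot 33 = 2970$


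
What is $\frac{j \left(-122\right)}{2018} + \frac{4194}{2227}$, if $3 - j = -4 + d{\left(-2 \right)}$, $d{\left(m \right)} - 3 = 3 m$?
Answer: $\frac{2873276}{2247043} \approx 1.2787$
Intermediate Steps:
$d{\left(m \right)} = 3 + 3 m$
$j = 10$ ($j = 3 - \left(-4 + \left(3 + 3 \left(-2\right)\right)\right) = 3 - \left(-4 + \left(3 - 6\right)\right) = 3 - \left(-4 - 3\right) = 3 - -7 = 3 + 7 = 10$)
$\frac{j \left(-122\right)}{2018} + \frac{4194}{2227} = \frac{10 \left(-122\right)}{2018} + \frac{4194}{2227} = \left(-1220\right) \frac{1}{2018} + 4194 \cdot \frac{1}{2227} = - \frac{610}{1009} + \frac{4194}{2227} = \frac{2873276}{2247043}$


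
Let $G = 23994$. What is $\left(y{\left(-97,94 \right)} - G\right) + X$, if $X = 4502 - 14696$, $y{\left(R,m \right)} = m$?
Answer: $-34094$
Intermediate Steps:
$X = -10194$
$\left(y{\left(-97,94 \right)} - G\right) + X = \left(94 - 23994\right) - 10194 = -23900 - 10194 = -34094$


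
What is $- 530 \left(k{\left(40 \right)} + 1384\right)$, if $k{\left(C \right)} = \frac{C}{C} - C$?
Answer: $-712850$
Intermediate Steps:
$k{\left(C \right)} = 1 - C$
$- 530 \left(k{\left(40 \right)} + 1384\right) = - 530 \left(\left(1 - 40\right) + 1384\right) = - 530 \left(-39 + 1384\right) = \left(-530\right) 1345 = -712850$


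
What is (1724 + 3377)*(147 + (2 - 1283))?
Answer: -5784534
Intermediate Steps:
(1724 + 3377)*(147 + (2 - 1283)) = 5101*(147 - 1281) = 5101*(-1134) = -5784534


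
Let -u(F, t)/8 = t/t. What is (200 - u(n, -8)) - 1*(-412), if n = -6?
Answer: 620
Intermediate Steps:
u(F, t) = -8 (u(F, t) = -8*t/t = -8*1 = -8)
(200 - u(n, -8)) - 1*(-412) = (200 - 1*(-8)) - 1*(-412) = (200 + 8) + 412 = 208 + 412 = 620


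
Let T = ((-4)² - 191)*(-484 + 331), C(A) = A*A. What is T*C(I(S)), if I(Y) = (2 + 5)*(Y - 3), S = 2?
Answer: 1311975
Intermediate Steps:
I(Y) = -21 + 7*Y (I(Y) = 7*(-3 + Y) = -21 + 7*Y)
C(A) = A²
T = 26775 (T = (16 - 191)*(-153) = -175*(-153) = 26775)
T*C(I(S)) = 26775*(-21 + 7*2)² = 26775*(-21 + 14)² = 26775*(-7)² = 26775*49 = 1311975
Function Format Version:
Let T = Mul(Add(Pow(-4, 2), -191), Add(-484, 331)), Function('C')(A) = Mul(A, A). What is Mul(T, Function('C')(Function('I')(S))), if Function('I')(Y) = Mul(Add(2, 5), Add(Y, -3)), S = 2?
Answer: 1311975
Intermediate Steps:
Function('I')(Y) = Add(-21, Mul(7, Y)) (Function('I')(Y) = Mul(7, Add(-3, Y)) = Add(-21, Mul(7, Y)))
Function('C')(A) = Pow(A, 2)
T = 26775 (T = Mul(Add(16, -191), -153) = Mul(-175, -153) = 26775)
Mul(T, Function('C')(Function('I')(S))) = Mul(26775, Pow(Add(-21, Mul(7, 2)), 2)) = Mul(26775, Pow(Add(-21, 14), 2)) = Mul(26775, Pow(-7, 2)) = Mul(26775, 49) = 1311975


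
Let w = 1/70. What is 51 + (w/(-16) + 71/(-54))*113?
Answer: -2953691/30240 ≈ -97.675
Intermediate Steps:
w = 1/70 ≈ 0.014286
51 + (w/(-16) + 71/(-54))*113 = 51 + ((1/70)/(-16) + 71/(-54))*113 = 51 + ((1/70)*(-1/16) + 71*(-1/54))*113 = 51 + (-1/1120 - 71/54)*113 = 51 - 39787/30240*113 = 51 - 4495931/30240 = -2953691/30240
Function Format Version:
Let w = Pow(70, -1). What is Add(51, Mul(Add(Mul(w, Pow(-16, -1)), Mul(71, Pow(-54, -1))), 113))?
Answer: Rational(-2953691, 30240) ≈ -97.675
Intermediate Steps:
w = Rational(1, 70) ≈ 0.014286
Add(51, Mul(Add(Mul(w, Pow(-16, -1)), Mul(71, Pow(-54, -1))), 113)) = Add(51, Mul(Add(Mul(Rational(1, 70), Pow(-16, -1)), Mul(71, Pow(-54, -1))), 113)) = Add(51, Mul(Add(Mul(Rational(1, 70), Rational(-1, 16)), Mul(71, Rational(-1, 54))), 113)) = Add(51, Mul(Add(Rational(-1, 1120), Rational(-71, 54)), 113)) = Add(51, Mul(Rational(-39787, 30240), 113)) = Add(51, Rational(-4495931, 30240)) = Rational(-2953691, 30240)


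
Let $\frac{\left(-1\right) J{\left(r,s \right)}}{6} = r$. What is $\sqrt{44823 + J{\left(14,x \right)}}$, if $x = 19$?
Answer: $3 \sqrt{4971} \approx 211.52$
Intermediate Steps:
$J{\left(r,s \right)} = - 6 r$
$\sqrt{44823 + J{\left(14,x \right)}} = \sqrt{44823 - 84} = \sqrt{44739} = 3 \sqrt{4971}$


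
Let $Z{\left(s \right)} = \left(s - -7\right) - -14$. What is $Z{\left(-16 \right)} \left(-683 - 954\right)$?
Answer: $-8185$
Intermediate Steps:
$Z{\left(s \right)} = 21 + s$ ($Z{\left(s \right)} = \left(s + 7\right) + 14 = \left(7 + s\right) + 14 = 21 + s$)
$Z{\left(-16 \right)} \left(-683 - 954\right) = \left(21 - 16\right) \left(-683 - 954\right) = 5 \left(-1637\right) = -8185$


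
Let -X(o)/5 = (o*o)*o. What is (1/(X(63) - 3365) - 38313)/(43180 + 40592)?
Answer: -48029176801/105016579200 ≈ -0.45735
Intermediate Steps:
X(o) = -5*o³ (X(o) = -5*o*o*o = -5*o²*o = -5*o³)
(1/(X(63) - 3365) - 38313)/(43180 + 40592) = (1/(-5*63³ - 3365) - 38313)/(43180 + 40592) = (1/(-5*250047 - 3365) - 38313)/83772 = (1/(-1250235 - 3365) - 38313)*(1/83772) = (1/(-1253600) - 38313)*(1/83772) = (-1/1253600 - 38313)*(1/83772) = -48029176801/1253600*1/83772 = -48029176801/105016579200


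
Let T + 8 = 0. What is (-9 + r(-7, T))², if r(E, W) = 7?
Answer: 4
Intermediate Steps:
T = -8 (T = -8 + 0 = -8)
(-9 + r(-7, T))² = (-9 + 7)² = (-2)² = 4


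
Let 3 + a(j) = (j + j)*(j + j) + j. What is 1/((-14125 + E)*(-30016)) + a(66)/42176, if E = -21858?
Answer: 36888885601/88970414344 ≈ 0.41462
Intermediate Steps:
a(j) = -3 + j + 4*j² (a(j) = -3 + ((j + j)*(j + j) + j) = -3 + ((2*j)*(2*j) + j) = -3 + (4*j² + j) = -3 + (j + 4*j²) = -3 + j + 4*j²)
1/((-14125 + E)*(-30016)) + a(66)/42176 = 1/(-14125 - 21858*(-30016)) + (-3 + 66 + 4*66²)/42176 = -1/30016/(-35983) + (-3 + 66 + 4*4356)*(1/42176) = -1/35983*(-1/30016) + (-3 + 66 + 17424)*(1/42176) = 1/1080065728 + 17487*(1/42176) = 1/1080065728 + 17487/42176 = 36888885601/88970414344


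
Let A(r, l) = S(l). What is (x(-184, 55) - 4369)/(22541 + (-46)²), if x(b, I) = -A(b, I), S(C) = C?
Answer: -4424/24657 ≈ -0.17942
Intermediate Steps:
A(r, l) = l
x(b, I) = -I
(x(-184, 55) - 4369)/(22541 + (-46)²) = (-1*55 - 4369)/(22541 + (-46)²) = (-55 - 4369)/(22541 + 2116) = -4424/24657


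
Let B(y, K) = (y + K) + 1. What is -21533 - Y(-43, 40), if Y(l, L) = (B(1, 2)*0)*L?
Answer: -21533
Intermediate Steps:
B(y, K) = 1 + K + y (B(y, K) = (K + y) + 1 = 1 + K + y)
Y(l, L) = 0 (Y(l, L) = ((1 + 2 + 1)*0)*L = (4*0)*L = 0*L = 0)
-21533 - Y(-43, 40) = -21533 - 1*0 = -21533 + 0 = -21533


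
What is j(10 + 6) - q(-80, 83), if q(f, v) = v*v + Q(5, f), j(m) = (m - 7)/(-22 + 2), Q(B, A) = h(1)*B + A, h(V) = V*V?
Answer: -136289/20 ≈ -6814.5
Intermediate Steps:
h(V) = V²
Q(B, A) = A + B (Q(B, A) = 1²*B + A = 1*B + A = B + A = A + B)
j(m) = 7/20 - m/20 (j(m) = (-7 + m)/(-20) = (-7 + m)*(-1/20) = 7/20 - m/20)
q(f, v) = 5 + f + v² (q(f, v) = v*v + (f + 5) = v² + (5 + f) = 5 + f + v²)
j(10 + 6) - q(-80, 83) = (7/20 - (10 + 6)/20) - (5 - 80 + 83²) = (7/20 - 1/20*16) - (5 - 80 + 6889) = (7/20 - ⅘) - 1*6814 = -9/20 - 6814 = -136289/20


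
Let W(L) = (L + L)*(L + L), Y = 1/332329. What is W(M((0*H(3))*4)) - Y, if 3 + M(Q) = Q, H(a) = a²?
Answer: 11963843/332329 ≈ 36.000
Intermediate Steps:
M(Q) = -3 + Q
Y = 1/332329 ≈ 3.0091e-6
W(L) = 4*L² (W(L) = (2*L)*(2*L) = 4*L²)
W(M((0*H(3))*4)) - Y = 4*(-3 + (0*3²)*4)² - 1*1/332329 = 4*(-3 + (0*9)*4)² - 1/332329 = 4*(-3 + 0*4)² - 1/332329 = 4*(-3 + 0)² - 1/332329 = 4*(-3)² - 1/332329 = 4*9 - 1/332329 = 36 - 1/332329 = 11963843/332329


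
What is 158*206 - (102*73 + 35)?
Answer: 25067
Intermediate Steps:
158*206 - (102*73 + 35) = 32548 - (7446 + 35) = 32548 - 1*7481 = 32548 - 7481 = 25067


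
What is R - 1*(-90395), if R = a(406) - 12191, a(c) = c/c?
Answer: 78205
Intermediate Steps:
a(c) = 1
R = -12190 (R = 1 - 12191 = -12190)
R - 1*(-90395) = -12190 - 1*(-90395) = -12190 + 90395 = 78205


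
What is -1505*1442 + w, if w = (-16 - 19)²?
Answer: -2168985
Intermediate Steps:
w = 1225 (w = (-35)² = 1225)
-1505*1442 + w = -1505*1442 + 1225 = -2170210 + 1225 = -2168985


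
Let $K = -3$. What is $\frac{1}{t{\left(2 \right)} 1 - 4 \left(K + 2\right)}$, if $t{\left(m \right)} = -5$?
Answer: $-1$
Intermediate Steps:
$\frac{1}{t{\left(2 \right)} 1 - 4 \left(K + 2\right)} = \frac{1}{\left(-5\right) 1 - 4 \left(-3 + 2\right)} = \frac{1}{-5 - -4} = \frac{1}{-5 + 4} = \frac{1}{-1} = -1$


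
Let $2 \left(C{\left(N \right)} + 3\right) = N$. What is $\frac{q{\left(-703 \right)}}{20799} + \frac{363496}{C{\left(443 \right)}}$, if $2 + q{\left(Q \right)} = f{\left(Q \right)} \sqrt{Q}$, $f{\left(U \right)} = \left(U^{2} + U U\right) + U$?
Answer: $\frac{15120705734}{9089163} + \frac{987715 i \sqrt{703}}{20799} \approx 1663.6 + 1259.1 i$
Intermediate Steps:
$C{\left(N \right)} = -3 + \frac{N}{2}$
$f{\left(U \right)} = U + 2 U^{2}$ ($f{\left(U \right)} = \left(U^{2} + U^{2}\right) + U = 2 U^{2} + U = U + 2 U^{2}$)
$q{\left(Q \right)} = -2 + Q^{\frac{3}{2}} \left(1 + 2 Q\right)$ ($q{\left(Q \right)} = -2 + Q \left(1 + 2 Q\right) \sqrt{Q} = -2 + Q^{\frac{3}{2}} \left(1 + 2 Q\right)$)
$\frac{q{\left(-703 \right)}}{20799} + \frac{363496}{C{\left(443 \right)}} = \frac{-2 + \left(-703\right)^{\frac{3}{2}} \left(1 + 2 \left(-703\right)\right)}{20799} + \frac{363496}{-3 + \frac{1}{2} \cdot 443} = \left(-2 + - 703 i \sqrt{703} \left(1 - 1406\right)\right) \frac{1}{20799} + \frac{363496}{-3 + \frac{443}{2}} = \left(-2 + - 703 i \sqrt{703} \left(-1405\right)\right) \frac{1}{20799} + \frac{363496}{\frac{437}{2}} = \left(-2 + 987715 i \sqrt{703}\right) \frac{1}{20799} + 363496 \cdot \frac{2}{437} = \left(- \frac{2}{20799} + \frac{987715 i \sqrt{703}}{20799}\right) + \frac{726992}{437} = \frac{15120705734}{9089163} + \frac{987715 i \sqrt{703}}{20799}$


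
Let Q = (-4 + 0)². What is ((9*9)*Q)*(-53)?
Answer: -68688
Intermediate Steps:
Q = 16 (Q = (-4)² = 16)
((9*9)*Q)*(-53) = ((9*9)*16)*(-53) = (81*16)*(-53) = 1296*(-53) = -68688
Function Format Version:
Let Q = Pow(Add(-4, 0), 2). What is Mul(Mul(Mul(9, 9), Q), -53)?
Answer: -68688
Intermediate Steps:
Q = 16 (Q = Pow(-4, 2) = 16)
Mul(Mul(Mul(9, 9), Q), -53) = Mul(Mul(Mul(9, 9), 16), -53) = Mul(Mul(81, 16), -53) = Mul(1296, -53) = -68688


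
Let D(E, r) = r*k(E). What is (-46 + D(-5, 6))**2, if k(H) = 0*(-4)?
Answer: 2116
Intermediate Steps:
k(H) = 0
D(E, r) = 0 (D(E, r) = r*0 = 0)
(-46 + D(-5, 6))**2 = (-46 + 0)**2 = (-46)**2 = 2116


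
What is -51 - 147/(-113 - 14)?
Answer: -6330/127 ≈ -49.843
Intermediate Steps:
-51 - 147/(-113 - 14) = -51 - 147/(-127) = -51 - 1/127*(-147) = -51 + 147/127 = -6330/127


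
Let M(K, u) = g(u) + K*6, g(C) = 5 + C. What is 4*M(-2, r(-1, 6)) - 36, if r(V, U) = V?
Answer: -68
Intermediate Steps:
M(K, u) = 5 + u + 6*K (M(K, u) = (5 + u) + K*6 = (5 + u) + 6*K = 5 + u + 6*K)
4*M(-2, r(-1, 6)) - 36 = 4*(5 - 1 + 6*(-2)) - 36 = 4*(5 - 1 - 12) - 36 = 4*(-8) - 36 = -32 - 36 = -68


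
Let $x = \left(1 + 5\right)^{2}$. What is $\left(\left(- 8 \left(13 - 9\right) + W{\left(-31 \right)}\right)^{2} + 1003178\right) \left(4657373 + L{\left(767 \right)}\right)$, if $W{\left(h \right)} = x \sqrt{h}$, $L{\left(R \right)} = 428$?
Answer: $4490241266826 - 10731573504 i \sqrt{31} \approx 4.4902 \cdot 10^{12} - 5.9751 \cdot 10^{10} i$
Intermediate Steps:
$x = 36$ ($x = 6^{2} = 36$)
$W{\left(h \right)} = 36 \sqrt{h}$
$\left(\left(- 8 \left(13 - 9\right) + W{\left(-31 \right)}\right)^{2} + 1003178\right) \left(4657373 + L{\left(767 \right)}\right) = \left(\left(- 8 \left(13 - 9\right) + 36 \sqrt{-31}\right)^{2} + 1003178\right) \left(4657373 + 428\right) = \left(\left(\left(-8\right) 4 + 36 i \sqrt{31}\right)^{2} + 1003178\right) 4657801 = \left(\left(-32 + 36 i \sqrt{31}\right)^{2} + 1003178\right) 4657801 = \left(1003178 + \left(-32 + 36 i \sqrt{31}\right)^{2}\right) 4657801 = 4672603491578 + 4657801 \left(-32 + 36 i \sqrt{31}\right)^{2}$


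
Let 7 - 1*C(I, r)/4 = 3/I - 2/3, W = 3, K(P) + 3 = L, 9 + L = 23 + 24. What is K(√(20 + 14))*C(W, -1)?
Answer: 2800/3 ≈ 933.33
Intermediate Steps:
L = 38 (L = -9 + (23 + 24) = -9 + 47 = 38)
K(P) = 35 (K(P) = -3 + 38 = 35)
C(I, r) = 92/3 - 12/I (C(I, r) = 28 - 4*(3/I - 2/3) = 28 - 4*(3/I - 2*⅓) = 28 - 4*(3/I - ⅔) = 28 - 4*(-⅔ + 3/I) = 28 + (8/3 - 12/I) = 92/3 - 12/I)
K(√(20 + 14))*C(W, -1) = 35*(92/3 - 12/3) = 35*(92/3 - 12*⅓) = 35*(92/3 - 4) = 35*(80/3) = 2800/3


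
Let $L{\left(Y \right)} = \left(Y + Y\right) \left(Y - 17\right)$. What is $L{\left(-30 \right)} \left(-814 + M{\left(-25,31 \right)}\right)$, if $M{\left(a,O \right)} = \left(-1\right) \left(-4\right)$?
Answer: $-2284200$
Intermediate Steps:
$L{\left(Y \right)} = 2 Y \left(-17 + Y\right)$
$M{\left(a,O \right)} = 4$
$L{\left(-30 \right)} \left(-814 + M{\left(-25,31 \right)}\right) = 2 \left(-30\right) \left(-17 - 30\right) \left(-814 + 4\right) = 2 \left(-30\right) \left(-47\right) \left(-810\right) = 2820 \left(-810\right) = -2284200$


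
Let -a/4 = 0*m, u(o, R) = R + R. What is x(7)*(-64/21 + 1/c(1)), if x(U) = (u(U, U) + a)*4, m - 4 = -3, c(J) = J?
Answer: -344/3 ≈ -114.67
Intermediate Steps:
m = 1 (m = 4 - 3 = 1)
u(o, R) = 2*R
a = 0 (a = -0 = -4*0 = 0)
x(U) = 8*U (x(U) = (2*U + 0)*4 = (2*U)*4 = 8*U)
x(7)*(-64/21 + 1/c(1)) = (8*7)*(-64/21 + 1/1) = 56*(-64*1/21 + 1*1) = 56*(-64/21 + 1) = 56*(-43/21) = -344/3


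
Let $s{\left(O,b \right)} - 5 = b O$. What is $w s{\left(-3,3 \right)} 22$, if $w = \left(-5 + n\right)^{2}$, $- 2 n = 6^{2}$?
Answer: $-46552$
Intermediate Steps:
$n = -18$ ($n = - \frac{6^{2}}{2} = \left(- \frac{1}{2}\right) 36 = -18$)
$w = 529$ ($w = \left(-5 - 18\right)^{2} = \left(-23\right)^{2} = 529$)
$s{\left(O,b \right)} = 5 + O b$ ($s{\left(O,b \right)} = 5 + b O = 5 + O b$)
$w s{\left(-3,3 \right)} 22 = 529 \left(5 - 9\right) 22 = 529 \left(-4\right) 22 = \left(-2116\right) 22 = -46552$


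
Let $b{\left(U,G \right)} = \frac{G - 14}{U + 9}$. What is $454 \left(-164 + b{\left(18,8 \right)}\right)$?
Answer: $- \frac{671012}{9} \approx -74557.0$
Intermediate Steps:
$b{\left(U,G \right)} = \frac{-14 + G}{9 + U}$
$454 \left(-164 + b{\left(18,8 \right)}\right) = 454 \left(-164 + \frac{-14 + 8}{9 + 18}\right) = 454 \left(-164 + \frac{1}{27} \left(-6\right)\right) = 454 \left(-164 - \frac{2}{9}\right) = 454 \left(- \frac{1478}{9}\right) = - \frac{671012}{9}$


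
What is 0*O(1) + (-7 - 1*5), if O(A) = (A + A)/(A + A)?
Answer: -12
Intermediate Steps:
O(A) = 1 (O(A) = (2*A)/((2*A)) = (2*A)*(1/(2*A)) = 1)
0*O(1) + (-7 - 1*5) = 0*1 + (-7 - 1*5) = 0 + (-7 - 5) = 0 - 12 = -12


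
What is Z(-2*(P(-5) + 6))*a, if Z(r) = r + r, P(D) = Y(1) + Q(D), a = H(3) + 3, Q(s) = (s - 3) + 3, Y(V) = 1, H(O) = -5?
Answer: 16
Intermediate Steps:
Q(s) = s (Q(s) = (-3 + s) + 3 = s)
a = -2 (a = -5 + 3 = -2)
P(D) = 1 + D
Z(r) = 2*r
Z(-2*(P(-5) + 6))*a = (2*(-2*((1 - 5) + 6)))*(-2) = (2*(-2*(-4 + 6)))*(-2) = (2*(-2*2))*(-2) = (2*(-4))*(-2) = -8*(-2) = 16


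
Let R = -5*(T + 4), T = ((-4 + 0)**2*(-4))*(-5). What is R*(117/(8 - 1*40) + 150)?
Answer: -1896615/8 ≈ -2.3708e+5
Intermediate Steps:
T = 320 (T = ((-4)**2*(-4))*(-5) = (16*(-4))*(-5) = -64*(-5) = 320)
R = -1620 (R = -5*(320 + 4) = -5*324 = -1620)
R*(117/(8 - 1*40) + 150) = -1620*(117/(8 - 1*40) + 150) = -1620*(117/(8 - 40) + 150) = -1620*(117/(-32) + 150) = -1620*(117*(-1/32) + 150) = -1620*(-117/32 + 150) = -1620*4683/32 = -1896615/8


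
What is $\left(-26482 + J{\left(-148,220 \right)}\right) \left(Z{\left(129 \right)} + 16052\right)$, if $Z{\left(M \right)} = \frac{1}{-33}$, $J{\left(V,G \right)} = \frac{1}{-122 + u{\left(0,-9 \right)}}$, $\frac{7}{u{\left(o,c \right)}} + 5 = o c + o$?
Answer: $- \frac{8655224741285}{20361} \approx -4.2509 \cdot 10^{8}$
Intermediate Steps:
$u{\left(o,c \right)} = \frac{7}{-5 + o + c o}$ ($u{\left(o,c \right)} = \frac{7}{-5 + \left(o c + o\right)} = \frac{7}{-5 + \left(c o + o\right)} = \frac{7}{-5 + \left(o + c o\right)} = \frac{7}{-5 + o + c o}$)
$J{\left(V,G \right)} = - \frac{5}{617}$ ($J{\left(V,G \right)} = \frac{1}{-122 + \frac{7}{-5 + 0 - 0}} = \frac{1}{-122 + \frac{7}{-5 + 0 + 0}} = \frac{1}{-122 + \frac{7}{-5}} = \frac{1}{-122 + 7 \left(- \frac{1}{5}\right)} = \frac{1}{-122 - \frac{7}{5}} = \frac{1}{- \frac{617}{5}} = - \frac{5}{617}$)
$Z{\left(M \right)} = - \frac{1}{33}$
$\left(-26482 + J{\left(-148,220 \right)}\right) \left(Z{\left(129 \right)} + 16052\right) = \left(-26482 - \frac{5}{617}\right) \left(- \frac{1}{33} + 16052\right) = \left(- \frac{16339399}{617}\right) \frac{529715}{33} = - \frac{8655224741285}{20361}$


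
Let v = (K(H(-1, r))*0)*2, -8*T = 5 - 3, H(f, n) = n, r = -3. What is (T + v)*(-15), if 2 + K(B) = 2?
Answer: 15/4 ≈ 3.7500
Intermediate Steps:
K(B) = 0 (K(B) = -2 + 2 = 0)
T = -¼ (T = -(5 - 3)/8 = -⅛*2 = -¼ ≈ -0.25000)
v = 0 (v = (0*0)*2 = 0*2 = 0)
(T + v)*(-15) = (-¼ + 0)*(-15) = -¼*(-15) = 15/4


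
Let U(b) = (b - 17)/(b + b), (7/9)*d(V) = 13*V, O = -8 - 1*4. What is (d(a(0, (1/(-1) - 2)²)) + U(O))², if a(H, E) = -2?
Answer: 29300569/28224 ≈ 1038.1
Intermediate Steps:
O = -12 (O = -8 - 4 = -12)
d(V) = 117*V/7 (d(V) = 9*(13*V)/7 = 117*V/7)
U(b) = (-17 + b)/(2*b) (U(b) = (-17 + b)/((2*b)) = (-17 + b)*(1/(2*b)) = (-17 + b)/(2*b))
(d(a(0, (1/(-1) - 2)²)) + U(O))² = ((117/7)*(-2) + (½)*(-17 - 12)/(-12))² = (-234/7 + (½)*(-1/12)*(-29))² = (-234/7 + 29/24)² = (-5413/168)² = 29300569/28224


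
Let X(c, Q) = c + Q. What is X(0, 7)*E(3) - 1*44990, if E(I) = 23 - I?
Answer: -44850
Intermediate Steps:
X(c, Q) = Q + c
X(0, 7)*E(3) - 1*44990 = (7 + 0)*(23 - 1*3) - 1*44990 = 7*(23 - 3) - 44990 = 7*20 - 44990 = 140 - 44990 = -44850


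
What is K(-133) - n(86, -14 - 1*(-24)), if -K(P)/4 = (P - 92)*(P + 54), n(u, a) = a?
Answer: -71110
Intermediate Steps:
K(P) = -4*(-92 + P)*(54 + P) (K(P) = -4*(P - 92)*(P + 54) = -4*(-92 + P)*(54 + P))
K(-133) - n(86, -14 - 1*(-24)) = (19872 - 4*(-133)² + 152*(-133)) - (-14 - 1*(-24)) = (19872 - 4*17689 - 20216) - (-14 + 24) = (19872 - 70756 - 20216) - 1*10 = -71100 - 10 = -71110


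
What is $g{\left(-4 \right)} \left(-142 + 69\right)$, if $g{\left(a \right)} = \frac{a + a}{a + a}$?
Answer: $-73$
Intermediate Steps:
$g{\left(a \right)} = 1$ ($g{\left(a \right)} = \frac{2 a}{2 a} = 2 a \frac{1}{2 a} = 1$)
$g{\left(-4 \right)} \left(-142 + 69\right) = 1 \left(-142 + 69\right) = 1 \left(-73\right) = -73$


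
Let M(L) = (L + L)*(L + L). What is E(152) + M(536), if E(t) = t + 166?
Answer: 1149502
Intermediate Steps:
E(t) = 166 + t
M(L) = 4*L**2 (M(L) = (2*L)*(2*L) = 4*L**2)
E(152) + M(536) = (166 + 152) + 4*536**2 = 318 + 4*287296 = 318 + 1149184 = 1149502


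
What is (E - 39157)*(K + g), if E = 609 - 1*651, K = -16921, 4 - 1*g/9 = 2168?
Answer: 1426726003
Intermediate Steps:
g = -19476 (g = 36 - 9*2168 = 36 - 19512 = -19476)
E = -42 (E = 609 - 651 = -42)
(E - 39157)*(K + g) = (-42 - 39157)*(-16921 - 19476) = -39199*(-36397) = 1426726003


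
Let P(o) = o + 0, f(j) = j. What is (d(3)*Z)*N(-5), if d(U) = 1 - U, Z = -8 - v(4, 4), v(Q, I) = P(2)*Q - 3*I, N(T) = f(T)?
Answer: -40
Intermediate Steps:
P(o) = o
N(T) = T
v(Q, I) = -3*I + 2*Q (v(Q, I) = 2*Q - 3*I = -3*I + 2*Q)
Z = -4 (Z = -8 - (-3*4 + 2*4) = -8 - (-12 + 8) = -8 - 1*(-4) = -8 + 4 = -4)
(d(3)*Z)*N(-5) = ((1 - 1*3)*(-4))*(-5) = ((1 - 3)*(-4))*(-5) = -2*(-4)*(-5) = 8*(-5) = -40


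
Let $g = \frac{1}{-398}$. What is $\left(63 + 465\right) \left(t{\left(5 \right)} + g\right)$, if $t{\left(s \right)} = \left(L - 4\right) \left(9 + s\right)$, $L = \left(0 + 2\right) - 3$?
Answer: $- \frac{7355304}{199} \approx -36961.0$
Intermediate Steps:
$L = -1$ ($L = 2 - 3 = -1$)
$t{\left(s \right)} = -45 - 5 s$ ($t{\left(s \right)} = \left(-1 - 4\right) \left(9 + s\right) = - 5 \left(9 + s\right) = -45 - 5 s$)
$g = - \frac{1}{398} \approx -0.0025126$
$\left(63 + 465\right) \left(t{\left(5 \right)} + g\right) = \left(63 + 465\right) \left(\left(-45 - 25\right) - \frac{1}{398}\right) = 528 \left(\left(-45 - 25\right) - \frac{1}{398}\right) = 528 \left(-70 - \frac{1}{398}\right) = 528 \left(- \frac{27861}{398}\right) = - \frac{7355304}{199}$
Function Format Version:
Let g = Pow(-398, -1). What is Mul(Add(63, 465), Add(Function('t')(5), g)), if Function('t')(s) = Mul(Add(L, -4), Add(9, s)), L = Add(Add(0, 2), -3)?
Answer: Rational(-7355304, 199) ≈ -36961.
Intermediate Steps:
L = -1 (L = Add(2, -3) = -1)
Function('t')(s) = Add(-45, Mul(-5, s)) (Function('t')(s) = Mul(Add(-1, -4), Add(9, s)) = Mul(-5, Add(9, s)) = Add(-45, Mul(-5, s)))
g = Rational(-1, 398) ≈ -0.0025126
Mul(Add(63, 465), Add(Function('t')(5), g)) = Mul(Add(63, 465), Add(Add(-45, Mul(-5, 5)), Rational(-1, 398))) = Mul(528, Add(Add(-45, -25), Rational(-1, 398))) = Mul(528, Add(-70, Rational(-1, 398))) = Mul(528, Rational(-27861, 398)) = Rational(-7355304, 199)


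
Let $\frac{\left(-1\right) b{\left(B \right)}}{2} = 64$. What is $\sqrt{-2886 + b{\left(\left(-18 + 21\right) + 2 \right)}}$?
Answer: $i \sqrt{3014} \approx 54.9 i$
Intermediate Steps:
$b{\left(B \right)} = -128$ ($b{\left(B \right)} = \left(-2\right) 64 = -128$)
$\sqrt{-2886 + b{\left(\left(-18 + 21\right) + 2 \right)}} = \sqrt{-2886 - 128} = \sqrt{-3014} = i \sqrt{3014}$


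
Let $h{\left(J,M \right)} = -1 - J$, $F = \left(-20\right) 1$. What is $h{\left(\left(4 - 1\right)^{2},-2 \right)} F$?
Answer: $200$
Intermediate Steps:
$F = -20$
$h{\left(\left(4 - 1\right)^{2},-2 \right)} F = \left(-1 - \left(4 - 1\right)^{2}\right) \left(-20\right) = \left(-1 - 3^{2}\right) \left(-20\right) = \left(-1 - 9\right) \left(-20\right) = \left(-10\right) \left(-20\right) = 200$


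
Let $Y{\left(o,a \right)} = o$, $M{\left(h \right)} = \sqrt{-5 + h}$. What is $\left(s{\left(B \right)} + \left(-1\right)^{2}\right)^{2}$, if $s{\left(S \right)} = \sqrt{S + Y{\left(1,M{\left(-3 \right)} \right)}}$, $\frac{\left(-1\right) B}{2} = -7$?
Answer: $\left(1 + \sqrt{15}\right)^{2} \approx 23.746$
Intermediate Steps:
$B = 14$ ($B = \left(-2\right) \left(-7\right) = 14$)
$s{\left(S \right)} = \sqrt{1 + S}$ ($s{\left(S \right)} = \sqrt{S + 1} = \sqrt{1 + S}$)
$\left(s{\left(B \right)} + \left(-1\right)^{2}\right)^{2} = \left(\sqrt{1 + 14} + \left(-1\right)^{2}\right)^{2} = \left(\sqrt{15} + 1\right)^{2} = \left(1 + \sqrt{15}\right)^{2}$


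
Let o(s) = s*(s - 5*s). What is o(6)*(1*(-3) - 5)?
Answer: 1152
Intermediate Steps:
o(s) = -4*s² (o(s) = s*(-4*s) = -4*s²)
o(6)*(1*(-3) - 5) = (-4*6²)*(1*(-3) - 5) = (-4*36)*(-3 - 5) = -144*(-8) = 1152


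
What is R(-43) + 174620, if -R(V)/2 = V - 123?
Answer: 174952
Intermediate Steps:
R(V) = 246 - 2*V (R(V) = -2*(V - 123) = -2*(-123 + V) = 246 - 2*V)
R(-43) + 174620 = (246 - 2*(-43)) + 174620 = (246 + 86) + 174620 = 332 + 174620 = 174952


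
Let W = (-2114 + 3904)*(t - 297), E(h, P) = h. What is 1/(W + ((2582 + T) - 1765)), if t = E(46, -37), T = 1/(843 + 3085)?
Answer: -3928/1761601943 ≈ -2.2298e-6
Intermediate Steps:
T = 1/3928 ≈ 0.00025458
t = 46
W = -449290 (W = (-2114 + 3904)*(46 - 297) = 1790*(-251) = -449290)
1/(W + ((2582 + T) - 1765)) = 1/(-449290 + ((2582 + 1/3928) - 1765)) = 1/(-449290 + (10142097/3928 - 1765)) = 1/(-449290 + 3209177/3928) = 1/(-1761601943/3928) = -3928/1761601943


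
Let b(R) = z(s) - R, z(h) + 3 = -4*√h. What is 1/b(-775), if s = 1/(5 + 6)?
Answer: 2123/1638952 + √11/1638952 ≈ 0.0012974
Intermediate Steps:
s = 1/11 ≈ 0.090909
z(h) = -3 - 4*√h
b(R) = -3 - R - 4*√11/11 (b(R) = (-3 - 4*√11/11) - R = -3 - R - 4*√11/11)
1/b(-775) = 1/(-3 - 1*(-775) - 4*√11/11) = 1/(-3 + 775 - 4*√11/11) = 1/(772 - 4*√11/11)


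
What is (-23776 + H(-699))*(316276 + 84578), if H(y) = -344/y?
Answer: -2220608231440/233 ≈ -9.5305e+9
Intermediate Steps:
(-23776 + H(-699))*(316276 + 84578) = (-23776 - 344/(-699))*(316276 + 84578) = (-23776 - 344*(-1/699))*400854 = (-23776 + 344/699)*400854 = -16619080/699*400854 = -2220608231440/233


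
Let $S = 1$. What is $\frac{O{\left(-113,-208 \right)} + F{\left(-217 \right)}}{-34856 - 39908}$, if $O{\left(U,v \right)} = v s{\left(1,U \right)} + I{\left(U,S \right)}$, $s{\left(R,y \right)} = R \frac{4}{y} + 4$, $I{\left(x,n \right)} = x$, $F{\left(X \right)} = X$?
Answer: $\frac{65237}{4224166} \approx 0.015444$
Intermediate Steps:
$s{\left(R,y \right)} = 4 + \frac{4 R}{y}$ ($s{\left(R,y \right)} = \frac{4 R}{y} + 4 = 4 + \frac{4 R}{y}$)
$O{\left(U,v \right)} = U + v \left(4 + \frac{4}{U}\right)$ ($O{\left(U,v \right)} = v \left(4 + 4 \cdot 1 \frac{1}{U}\right) + U = v \left(4 + \frac{4}{U}\right) + U = U + v \left(4 + \frac{4}{U}\right)$)
$\frac{O{\left(-113,-208 \right)} + F{\left(-217 \right)}}{-34856 - 39908} = \frac{\left(-113 + 4 \left(-208\right) + 4 \left(-208\right) \frac{1}{-113}\right) - 217}{-34856 - 39908} = \frac{\left(-113 - 832 + 4 \left(-208\right) \left(- \frac{1}{113}\right)\right) - 217}{-74764} = \left(\left(-113 - 832 + \frac{832}{113}\right) - 217\right) \left(- \frac{1}{74764}\right) = \left(- \frac{105953}{113} - 217\right) \left(- \frac{1}{74764}\right) = \left(- \frac{130474}{113}\right) \left(- \frac{1}{74764}\right) = \frac{65237}{4224166}$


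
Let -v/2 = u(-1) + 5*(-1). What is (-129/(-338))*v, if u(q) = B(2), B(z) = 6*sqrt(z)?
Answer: 645/169 - 774*sqrt(2)/169 ≈ -2.6604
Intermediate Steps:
u(q) = 6*sqrt(2)
v = 10 - 12*sqrt(2) (v = -2*(6*sqrt(2) + 5*(-1)) = -2*(6*sqrt(2) - 5) = -2*(-5 + 6*sqrt(2)) = 10 - 12*sqrt(2) ≈ -6.9706)
(-129/(-338))*v = (-129/(-338))*(10 - 12*sqrt(2)) = (-129*(-1/338))*(10 - 12*sqrt(2)) = 129*(10 - 12*sqrt(2))/338 = 645/169 - 774*sqrt(2)/169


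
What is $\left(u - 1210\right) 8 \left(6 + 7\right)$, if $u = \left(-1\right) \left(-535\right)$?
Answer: $-70200$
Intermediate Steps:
$u = 535$
$\left(u - 1210\right) 8 \left(6 + 7\right) = \left(535 - 1210\right) 8 \left(6 + 7\right) = - 675 \cdot 8 \cdot 13 = \left(-675\right) 104 = -70200$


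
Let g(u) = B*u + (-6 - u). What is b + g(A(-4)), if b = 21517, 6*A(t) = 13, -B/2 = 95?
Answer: 126583/6 ≈ 21097.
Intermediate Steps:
B = -190 (B = -2*95 = -190)
A(t) = 13/6 (A(t) = (⅙)*13 = 13/6)
g(u) = -6 - 191*u (g(u) = -190*u + (-6 - u) = -6 - 191*u)
b + g(A(-4)) = 21517 + (-6 - 191*13/6) = 21517 + (-6 - 2483/6) = 21517 - 2519/6 = 126583/6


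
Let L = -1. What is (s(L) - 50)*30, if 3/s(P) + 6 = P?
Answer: -10590/7 ≈ -1512.9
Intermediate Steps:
s(P) = 3/(-6 + P)
(s(L) - 50)*30 = (3/(-6 - 1) - 50)*30 = (3/(-7) - 50)*30 = (3*(-⅐) - 50)*30 = (-3/7 - 50)*30 = -353/7*30 = -10590/7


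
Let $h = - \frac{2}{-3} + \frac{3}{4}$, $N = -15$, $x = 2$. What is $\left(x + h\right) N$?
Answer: $- \frac{205}{4} \approx -51.25$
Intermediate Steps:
$h = \frac{17}{12}$ ($h = \left(-2\right) \left(- \frac{1}{3}\right) + 3 \cdot \frac{1}{4} = \frac{2}{3} + \frac{3}{4} = \frac{17}{12} \approx 1.4167$)
$\left(x + h\right) N = \left(2 + \frac{17}{12}\right) \left(-15\right) = \frac{41}{12} \left(-15\right) = - \frac{205}{4}$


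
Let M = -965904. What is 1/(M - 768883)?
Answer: -1/1734787 ≈ -5.7644e-7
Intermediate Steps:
1/(M - 768883) = 1/(-965904 - 768883) = 1/(-1734787) = -1/1734787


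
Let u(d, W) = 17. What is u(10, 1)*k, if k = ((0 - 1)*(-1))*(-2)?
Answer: -34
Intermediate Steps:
k = -2 (k = -1*(-1)*(-2) = 1*(-2) = -2)
u(10, 1)*k = 17*(-2) = -34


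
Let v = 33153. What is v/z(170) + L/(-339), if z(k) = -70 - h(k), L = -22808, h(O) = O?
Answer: -1921649/27120 ≈ -70.857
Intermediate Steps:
z(k) = -70 - k
v/z(170) + L/(-339) = 33153/(-70 - 1*170) - 22808/(-339) = 33153/(-70 - 170) - 22808*(-1/339) = 33153/(-240) + 22808/339 = 33153*(-1/240) + 22808/339 = -11051/80 + 22808/339 = -1921649/27120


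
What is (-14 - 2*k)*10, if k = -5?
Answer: -40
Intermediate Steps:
(-14 - 2*k)*10 = (-14 - 2*(-5))*10 = (-14 + 10)*10 = -4*10 = -40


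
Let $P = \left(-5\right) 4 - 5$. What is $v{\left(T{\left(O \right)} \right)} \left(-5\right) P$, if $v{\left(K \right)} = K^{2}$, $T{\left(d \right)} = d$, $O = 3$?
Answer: $1125$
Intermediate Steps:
$P = -25$ ($P = -20 - 5 = -25$)
$v{\left(T{\left(O \right)} \right)} \left(-5\right) P = 3^{2} \left(-5\right) \left(-25\right) = 9 \left(-5\right) \left(-25\right) = \left(-45\right) \left(-25\right) = 1125$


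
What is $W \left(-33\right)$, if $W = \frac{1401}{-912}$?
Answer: $\frac{15411}{304} \approx 50.694$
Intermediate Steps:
$W = - \frac{467}{304}$ ($W = 1401 \left(- \frac{1}{912}\right) = - \frac{467}{304} \approx -1.5362$)
$W \left(-33\right) = \left(- \frac{467}{304}\right) \left(-33\right) = \frac{15411}{304}$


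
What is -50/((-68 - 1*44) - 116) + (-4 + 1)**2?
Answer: 1051/114 ≈ 9.2193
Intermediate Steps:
-50/((-68 - 1*44) - 116) + (-4 + 1)**2 = -50/((-68 - 44) - 116) + (-3)**2 = -50/(-112 - 116) + 9 = -50/(-228) + 9 = -1/228*(-50) + 9 = 25/114 + 9 = 1051/114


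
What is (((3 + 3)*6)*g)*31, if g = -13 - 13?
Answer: -29016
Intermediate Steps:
g = -26
(((3 + 3)*6)*g)*31 = (((3 + 3)*6)*(-26))*31 = ((6*6)*(-26))*31 = (36*(-26))*31 = -936*31 = -29016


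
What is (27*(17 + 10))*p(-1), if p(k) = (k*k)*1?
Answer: 729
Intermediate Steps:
p(k) = k² (p(k) = k²*1 = k²)
(27*(17 + 10))*p(-1) = (27*(17 + 10))*(-1)² = (27*27)*1 = 729*1 = 729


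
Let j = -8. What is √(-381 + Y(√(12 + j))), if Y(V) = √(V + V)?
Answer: I*√379 ≈ 19.468*I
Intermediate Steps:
Y(V) = √2*√V (Y(V) = √(2*V) = √2*√V)
√(-381 + Y(√(12 + j))) = √(-381 + √2*√(√(12 - 8))) = √(-381 + √2*√(√4)) = √(-381 + √2*√2) = √(-381 + 2) = √(-379) = I*√379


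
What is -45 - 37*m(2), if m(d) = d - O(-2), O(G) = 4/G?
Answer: -193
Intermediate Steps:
m(d) = 2 + d (m(d) = d - 4/(-2) = d - 4*(-1)/2 = d - 1*(-2) = d + 2 = 2 + d)
-45 - 37*m(2) = -45 - 37*(2 + 2) = -45 - 37*4 = -45 - 148 = -193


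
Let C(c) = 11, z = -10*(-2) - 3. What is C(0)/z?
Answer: 11/17 ≈ 0.64706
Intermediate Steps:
z = 17 (z = 20 - 3 = 17)
C(0)/z = 11/17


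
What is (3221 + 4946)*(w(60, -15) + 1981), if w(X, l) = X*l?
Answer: 8828527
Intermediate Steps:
(3221 + 4946)*(w(60, -15) + 1981) = (3221 + 4946)*(60*(-15) + 1981) = 8167*(-900 + 1981) = 8167*1081 = 8828527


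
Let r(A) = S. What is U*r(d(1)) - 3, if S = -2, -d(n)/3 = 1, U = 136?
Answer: -275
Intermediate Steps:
d(n) = -3 (d(n) = -3*1 = -3)
r(A) = -2
U*r(d(1)) - 3 = 136*(-2) - 3 = -272 - 3 = -275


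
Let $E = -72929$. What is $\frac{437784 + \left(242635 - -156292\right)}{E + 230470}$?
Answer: $\frac{836711}{157541} \approx 5.3111$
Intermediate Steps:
$\frac{437784 + \left(242635 - -156292\right)}{E + 230470} = \frac{437784 + \left(242635 - -156292\right)}{-72929 + 230470} = \frac{437784 + \left(242635 + 156292\right)}{157541} = \left(437784 + 398927\right) \frac{1}{157541} = 836711 \cdot \frac{1}{157541} = \frac{836711}{157541}$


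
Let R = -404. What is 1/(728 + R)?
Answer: 1/324 ≈ 0.0030864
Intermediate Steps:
1/(728 + R) = 1/(728 - 404) = 1/324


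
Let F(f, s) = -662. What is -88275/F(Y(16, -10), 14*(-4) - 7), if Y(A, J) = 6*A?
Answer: 88275/662 ≈ 133.35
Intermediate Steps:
-88275/F(Y(16, -10), 14*(-4) - 7) = -88275/(-662) = -88275*(-1/662) = 88275/662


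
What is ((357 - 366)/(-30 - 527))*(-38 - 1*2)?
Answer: -360/557 ≈ -0.64632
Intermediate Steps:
((357 - 366)/(-30 - 527))*(-38 - 1*2) = (-9/(-557))*(-38 - 2) = -9*(-1/557)*(-40) = (9/557)*(-40) = -360/557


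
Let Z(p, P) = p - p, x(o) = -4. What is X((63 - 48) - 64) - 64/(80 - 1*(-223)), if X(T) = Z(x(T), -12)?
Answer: -64/303 ≈ -0.21122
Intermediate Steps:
Z(p, P) = 0
X(T) = 0
X((63 - 48) - 64) - 64/(80 - 1*(-223)) = 0 - 64/(80 - 1*(-223)) = 0 - 64/(80 + 223) = 0 - 64/303 = -64/303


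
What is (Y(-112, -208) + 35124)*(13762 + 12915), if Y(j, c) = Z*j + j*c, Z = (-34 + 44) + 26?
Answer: 1450908676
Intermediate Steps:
Z = 36 (Z = 10 + 26 = 36)
Y(j, c) = 36*j + c*j (Y(j, c) = 36*j + j*c = 36*j + c*j)
(Y(-112, -208) + 35124)*(13762 + 12915) = (-112*(36 - 208) + 35124)*(13762 + 12915) = (-112*(-172) + 35124)*26677 = (19264 + 35124)*26677 = 54388*26677 = 1450908676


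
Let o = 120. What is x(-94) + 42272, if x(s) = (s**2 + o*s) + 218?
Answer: 40046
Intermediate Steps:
x(s) = 218 + s**2 + 120*s (x(s) = (s**2 + 120*s) + 218 = 218 + s**2 + 120*s)
x(-94) + 42272 = (218 + (-94)**2 + 120*(-94)) + 42272 = (218 + 8836 - 11280) + 42272 = -2226 + 42272 = 40046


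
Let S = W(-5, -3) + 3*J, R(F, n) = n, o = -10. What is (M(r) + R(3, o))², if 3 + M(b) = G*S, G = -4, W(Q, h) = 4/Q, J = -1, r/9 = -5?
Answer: 121/25 ≈ 4.8400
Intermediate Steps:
r = -45 (r = 9*(-5) = -45)
S = -19/5 (S = 4/(-5) + 3*(-1) = 4*(-⅕) - 3 = -⅘ - 3 = -19/5 ≈ -3.8000)
M(b) = 61/5 (M(b) = -3 - 4*(-19/5) = -3 + 76/5 = 61/5)
(M(r) + R(3, o))² = (61/5 - 10)² = (11/5)² = 121/25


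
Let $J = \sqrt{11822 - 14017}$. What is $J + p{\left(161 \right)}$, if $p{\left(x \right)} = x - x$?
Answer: $i \sqrt{2195} \approx 46.851 i$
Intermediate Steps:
$J = i \sqrt{2195}$ ($J = \sqrt{-2195} = i \sqrt{2195} \approx 46.851 i$)
$p{\left(x \right)} = 0$
$J + p{\left(161 \right)} = i \sqrt{2195} + 0 = i \sqrt{2195}$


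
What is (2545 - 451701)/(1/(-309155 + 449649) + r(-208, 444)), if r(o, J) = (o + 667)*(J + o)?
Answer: -63103723064/15218872057 ≈ -4.1464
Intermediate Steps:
r(o, J) = (667 + o)*(J + o)
(2545 - 451701)/(1/(-309155 + 449649) + r(-208, 444)) = (2545 - 451701)/(1/(-309155 + 449649) + ((-208)² + 667*444 + 667*(-208) + 444*(-208))) = -449156/(1/140494 + (43264 + 296148 - 138736 - 92352)) = -449156/(1/140494 + 108324) = -449156/15218872057/140494 = -449156*140494/15218872057 = -63103723064/15218872057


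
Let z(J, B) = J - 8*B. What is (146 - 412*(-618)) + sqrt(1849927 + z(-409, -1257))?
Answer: 254762 + sqrt(1859574) ≈ 2.5613e+5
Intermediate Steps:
(146 - 412*(-618)) + sqrt(1849927 + z(-409, -1257)) = (146 - 412*(-618)) + sqrt(1849927 + (-409 - 8*(-1257))) = (146 + 254616) + sqrt(1849927 + (-409 + 10056)) = 254762 + sqrt(1849927 + 9647) = 254762 + sqrt(1859574)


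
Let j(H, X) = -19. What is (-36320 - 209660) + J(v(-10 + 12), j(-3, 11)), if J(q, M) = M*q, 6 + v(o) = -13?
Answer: -245619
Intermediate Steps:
v(o) = -19 (v(o) = -6 - 13 = -19)
(-36320 - 209660) + J(v(-10 + 12), j(-3, 11)) = (-36320 - 209660) - 19*(-19) = -245980 + 361 = -245619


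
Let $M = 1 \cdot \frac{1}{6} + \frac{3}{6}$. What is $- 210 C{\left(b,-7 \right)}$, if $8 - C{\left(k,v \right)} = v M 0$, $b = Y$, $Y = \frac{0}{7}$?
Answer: $-1680$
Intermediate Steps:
$Y = 0$ ($Y = 0 \cdot \frac{1}{7} = 0$)
$M = \frac{2}{3}$ ($M = 1 \cdot \frac{1}{6} + 3 \cdot \frac{1}{6} = \frac{1}{6} + \frac{1}{2} = \frac{2}{3} \approx 0.66667$)
$b = 0$
$C{\left(k,v \right)} = 8$ ($C{\left(k,v \right)} = 8 - v \frac{2}{3} \cdot 0 = 8 - \frac{2 v}{3} \cdot 0 = 8 - 0 = 8 + 0 = 8$)
$- 210 C{\left(b,-7 \right)} = \left(-210\right) 8 = -1680$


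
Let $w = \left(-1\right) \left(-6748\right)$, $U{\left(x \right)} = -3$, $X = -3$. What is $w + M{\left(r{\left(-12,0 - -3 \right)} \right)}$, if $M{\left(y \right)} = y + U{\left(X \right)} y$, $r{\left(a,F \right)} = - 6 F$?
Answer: $6784$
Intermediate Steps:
$w = 6748$
$M{\left(y \right)} = - 2 y$ ($M{\left(y \right)} = y - 3 y = - 2 y$)
$w + M{\left(r{\left(-12,0 - -3 \right)} \right)} = 6748 - 2 \left(- 6 \left(0 - -3\right)\right) = 6748 - 2 \left(- 6 \left(0 + 3\right)\right) = 6748 - 2 \left(\left(-6\right) 3\right) = 6748 - -36 = 6748 + 36 = 6784$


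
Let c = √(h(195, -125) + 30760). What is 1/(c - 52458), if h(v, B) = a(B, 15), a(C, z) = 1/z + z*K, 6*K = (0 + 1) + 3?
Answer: -786870/41277164909 - √6923265/41277164909 ≈ -1.9127e-5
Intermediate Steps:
K = ⅔ (K = ((0 + 1) + 3)/6 = (1 + 3)/6 = (⅙)*4 = ⅔ ≈ 0.66667)
a(C, z) = 1/z + 2*z/3 (a(C, z) = 1/z + z*(⅔) = 1/z + 2*z/3)
h(v, B) = 151/15 (h(v, B) = 1/15 + (⅔)*15 = 1/15 + 10 = 151/15)
c = √6923265/15 (c = √(151/15 + 30760) = √(461551/15) = √6923265/15 ≈ 175.41)
1/(c - 52458) = 1/(√6923265/15 - 52458) = 1/(-52458 + √6923265/15)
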